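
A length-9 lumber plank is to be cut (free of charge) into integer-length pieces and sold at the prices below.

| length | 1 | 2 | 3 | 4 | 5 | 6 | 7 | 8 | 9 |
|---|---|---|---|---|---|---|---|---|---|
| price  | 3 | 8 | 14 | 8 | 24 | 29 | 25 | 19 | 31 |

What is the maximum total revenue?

43

Let v[k] be the best obtainable value from length k. For each k, try every first piece i and keep the best of price[i] + v[k−i].
v[1] = 3
v[2] = 8
v[3] = 14
v[4] = 17  (first piece 1, then v[3]=14)
v[5] = 24
v[6] = 29
v[7] = 32  (first piece 1, then v[6]=29)
v[8] = 38  (first piece 3, then v[5]=24)
v[9] = 43  (first piece 3, then v[6]=29)
One optimal cutting: 6 + 3 → $29 + $14 = $43.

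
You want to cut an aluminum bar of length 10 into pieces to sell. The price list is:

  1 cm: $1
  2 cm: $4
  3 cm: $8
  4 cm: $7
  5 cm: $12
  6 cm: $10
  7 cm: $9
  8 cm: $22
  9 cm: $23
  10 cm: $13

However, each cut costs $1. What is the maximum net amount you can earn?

25

Let net[k] be the best obtainable value from length k. For each k, try every first piece i and keep the best of price[i] + net[k−i] minus the 1 cut fee when i<k.
net[1] = 1
net[2] = max(1+1-1, 4+0) = 4
net[3] = max(1+4-1, 4+1-1, 8+0) = 8
net[4] = max(1+8-1, 4+4-1, 8+1-1, 7+0) = 8
net[5] = max(1+8-1, 4+8-1, 8+4-1, 7+1-1, 12+0) = 12
net[6] = max(1+12-1, 4+8-1, 8+8-1, 7+4-1, 12+1-1, 10+0) = 15
net[7] = max(1+15-1, 4+12-1, 8+8-1, …, 10+1-1, 9+0) = 15
net[8] = max(1+15-1, 4+15-1, 8+12-1, …, 9+1-1, 22+0) = 22
net[9] = max(1+22-1, 4+15-1, 8+15-1, …, 22+1-1, 23+0) = 23
net[10] = max(1+23-1, 4+22-1, 8+15-1, …, 23+1-1, 13+0) = 25
One optimal plan: pieces 8 + 2 (1 cut) → $26 − $1 = $25.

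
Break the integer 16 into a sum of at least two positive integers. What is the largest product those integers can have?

Define prod[k] = max over 1≤i<k of i · max(k−i, prod[k−i]); the inner max lets the remainder stay uncut if that's better.
Small cases: prod[2]=1, prod[3]=2, prod[4]=4, prod[5]=6, prod[6]=9, prod[7]=12, prod[8]=18.
prod[9] = max(1×18, 2×12, 3×9, …, 7×2, 8×1) = 27
prod[10] = max(1×27, 2×18, 3×12, …, 8×2, 9×1) = 36
prod[11] = max(1×36, 2×27, 3×18, …, 9×2, 10×1) = 54
prod[12] = max(1×54, 2×36, 3×27, …, 10×2, 11×1) = 81
prod[13] = max(1×81, 2×54, 3×36, …, 11×2, 12×1) = 108
prod[14] = max(1×108, 2×81, 3×54, …, 12×2, 13×1) = 162
prod[15] = max(1×162, 2×108, 3×81, …, 13×2, 14×1) = 243
prod[16] = max(1×243, 2×162, 3×108, …, 14×2, 15×1) = 324
One optimal split: 3 + 3 + 3 + 3 + 2 + 2; product 3×3×3×3×2×2 = 324.

324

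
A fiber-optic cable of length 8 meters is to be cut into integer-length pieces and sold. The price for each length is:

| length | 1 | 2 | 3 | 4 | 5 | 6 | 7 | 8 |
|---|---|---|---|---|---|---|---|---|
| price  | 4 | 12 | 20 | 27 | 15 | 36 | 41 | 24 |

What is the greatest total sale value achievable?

54

Build v[k] bottom-up: v[k] = max over allowed piece i of (p[i] + v[k−i]).
v[1] = 4
v[2] = max(4+4, 12+0) = 12
v[3] = max(4+12, 12+4, 20+0) = 20
v[4] = max(4+20, 12+12, 20+4, 27+0) = 27
v[5] = max(4+27, 12+20, 20+12, 27+4, 15+0) = 32
v[6] = max(4+32, 12+27, 20+20, 27+12, 15+4, 36+0) = 40
v[7] = max(4+40, 12+32, 20+27, …, 36+4, 41+0) = 47
v[8] = max(4+47, 12+40, 20+32, …, 41+4, 24+0) = 54
One optimal cutting: 4 + 4 → $27 + $27 = $54.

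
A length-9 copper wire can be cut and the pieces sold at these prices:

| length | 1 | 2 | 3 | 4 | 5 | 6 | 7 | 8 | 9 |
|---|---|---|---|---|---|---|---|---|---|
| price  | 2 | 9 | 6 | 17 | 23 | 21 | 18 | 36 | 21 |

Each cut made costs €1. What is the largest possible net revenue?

39

Consider every possible first cut. v[k] is the best of p[i]+v[k−i] over all sellable i≤k, charging 1 whenever i<k.
v[1] = 2
v[2] = 9
v[3] = 10  (first piece 1, then v[2]=9)
v[4] = 17  (first piece 2, then v[2]=9)
v[5] = 23
v[6] = 25  (first piece 2, then v[4]=17)
v[7] = 31  (first piece 2, then v[5]=23)
v[8] = 36
v[9] = 39  (first piece 2, then v[7]=31)
One optimal plan: pieces 5 + 2 + 2 (2 cuts) → €41 − €2 = €39.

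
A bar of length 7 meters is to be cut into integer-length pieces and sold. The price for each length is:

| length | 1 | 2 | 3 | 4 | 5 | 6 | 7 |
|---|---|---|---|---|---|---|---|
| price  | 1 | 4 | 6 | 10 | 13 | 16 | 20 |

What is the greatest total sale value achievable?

20

Build best[k] bottom-up: best[k] = max over allowed piece i of (p[i] + best[k−i]).
best[1] = 1
best[2] = max(1+1, 4+0) = 4
best[3] = max(1+4, 4+1, 6+0) = 6
best[4] = max(1+6, 4+4, 6+1, 10+0) = 10
best[5] = max(1+10, 4+6, 6+4, 10+1, 13+0) = 13
best[6] = max(1+13, 4+10, 6+6, 10+4, 13+1, 16+0) = 16
best[7] = max(1+16, 4+13, 6+10, …, 16+1, 20+0) = 20
Best is to sell the whole 7-meter piece uncut for $20.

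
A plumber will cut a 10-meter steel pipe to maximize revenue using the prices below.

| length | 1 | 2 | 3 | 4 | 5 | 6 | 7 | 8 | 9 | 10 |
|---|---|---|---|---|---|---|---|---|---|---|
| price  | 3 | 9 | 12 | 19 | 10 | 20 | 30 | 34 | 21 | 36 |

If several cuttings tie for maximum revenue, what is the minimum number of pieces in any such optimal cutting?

3

Let r[k] be the best obtainable value from length k. For each k, try every first piece i and keep the best of price[i] + r[k−i].
r[1] = 3
r[2] = 9
r[3] = 12  (first piece 1, then r[2]=9)
r[4] = 19
r[5] = 22  (first piece 1, then r[4]=19)
r[6] = 28  (first piece 2, then r[4]=19)
r[7] = 31  (first piece 1, then r[6]=28)
r[8] = 38  (first piece 4, then r[4]=19)
r[9] = 41  (first piece 1, then r[8]=38)
r[10] = 47  (first piece 2, then r[8]=38)
Maximum revenue is $47.
Now minimize piece count subject to staying optimal: for each k, pieces[k] = 1 + min over i with p[i]+r[k−i]=r[k] of pieces[k−i].
pieces[7] = 2
pieces[8] = 2
pieces[9] = 3
pieces[10] = 3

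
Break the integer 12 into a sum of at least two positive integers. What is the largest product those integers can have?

Let g[k] be the best product for length k (with at least one cut). For each first piece i, the rest contributes max(k−i, g[k−i]).
Small cases: g[2]=1, g[3]=2, g[4]=4, g[5]=6.
g[6] = 3*max(3,2) = 3*3 = 9
g[7] = 2*max(5,6) = 2*6 = 12
g[8] = 2*max(6,9) = 2*9 = 18
g[9] = 3*max(6,9) = 3*9 = 27
g[10] = 2*max(8,18) = 2*18 = 36
g[11] = 2*max(9,27) = 2*27 = 54
g[12] = 3*max(9,27) = 3*27 = 81
One optimal split: 3 + 3 + 3 + 3; product 3*3*3*3 = 81.

81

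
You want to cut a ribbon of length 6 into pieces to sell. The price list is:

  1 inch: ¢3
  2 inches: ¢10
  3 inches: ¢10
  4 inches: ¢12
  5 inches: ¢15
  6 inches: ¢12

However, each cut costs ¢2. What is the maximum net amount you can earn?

Consider every possible first cut. v[k] is the best of p[i]+v[k−i] over all sellable i≤k, charging 2 whenever i<k.
v[1] = 3
v[2] = max(3+3-2, 10+0) = 10
v[3] = max(3+10-2, 10+3-2, 10+0) = 11
v[4] = max(3+11-2, 10+10-2, 10+3-2, 12+0) = 18
v[5] = max(3+18-2, 10+11-2, 10+10-2, 12+3-2, 15+0) = 19
v[6] = max(3+19-2, 10+18-2, 10+11-2, 12+10-2, 15+3-2, 12+0) = 26
One optimal plan: pieces 2 + 2 + 2 (2 cuts) → ¢30 − ¢4 = ¢26.

26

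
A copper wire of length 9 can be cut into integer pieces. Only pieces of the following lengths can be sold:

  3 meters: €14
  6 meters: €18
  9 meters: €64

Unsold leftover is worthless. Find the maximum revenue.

Build f[k] bottom-up: f[k] = max over allowed piece i of (p[i] + f[k−i]).
f[1] = 0
f[2] = 0
f[3] = 14
f[4] = 14
f[5] = 14
f[6] = 28  (first piece 3, then f[3]=14)
f[7] = 28
f[8] = 28
f[9] = 64
One optimal cutting: 9 → €64.

64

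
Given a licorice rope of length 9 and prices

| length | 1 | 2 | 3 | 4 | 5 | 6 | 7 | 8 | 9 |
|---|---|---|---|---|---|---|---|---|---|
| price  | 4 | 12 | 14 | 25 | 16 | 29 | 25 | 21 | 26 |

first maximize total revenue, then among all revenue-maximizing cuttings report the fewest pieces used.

Consider every possible first cut. r[k] is the best of p[i]+r[k−i] over all sellable i≤k.
r[1] = 4
r[2] = 12
r[3] = 16  (first piece 1, then r[2]=12)
r[4] = 25
r[5] = 29  (first piece 1, then r[4]=25)
r[6] = 37  (first piece 2, then r[4]=25)
r[7] = 41  (first piece 1, then r[6]=37)
r[8] = 50  (first piece 4, then r[4]=25)
r[9] = 54  (first piece 1, then r[8]=50)
Maximum revenue is ¢54.
Now minimize piece count subject to staying optimal: for each k, pieces[k] = 1 + min over i with p[i]+r[k−i]=r[k] of pieces[k−i].
pieces[6] = 2
pieces[7] = 3
pieces[8] = 2
pieces[9] = 3

3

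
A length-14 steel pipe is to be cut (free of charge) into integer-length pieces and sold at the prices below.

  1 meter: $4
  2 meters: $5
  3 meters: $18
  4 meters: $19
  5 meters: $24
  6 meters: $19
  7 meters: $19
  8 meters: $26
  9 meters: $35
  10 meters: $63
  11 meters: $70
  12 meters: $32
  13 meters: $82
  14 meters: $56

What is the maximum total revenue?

88

Let v[k] be the best obtainable value from length k. For each k, try every first piece i and keep the best of price[i] + v[k−i].
v[1] = 4
v[2] = 8  (first piece 1, then v[1]=4)
v[3] = 18
v[4] = 22  (first piece 1, then v[3]=18)
v[5] = 26  (first piece 1, then v[4]=22)
v[6] = 36  (first piece 3, then v[3]=18)
v[7] = 40  (first piece 1, then v[6]=36)
v[8] = 44  (first piece 1, then v[7]=40)
v[9] = 54  (first piece 3, then v[6]=36)
v[10] = 63
v[11] = 70
v[12] = 74  (first piece 1, then v[11]=70)
v[13] = 82
v[14] = 88  (first piece 3, then v[11]=70)
One optimal cutting: 11 + 3 → $70 + $18 = $88.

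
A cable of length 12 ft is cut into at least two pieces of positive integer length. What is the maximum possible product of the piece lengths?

Fill prod[k] for k=2..12: at each k try every first piece i and multiply by the better of (k−i) uncut or prod[k−i].
prod[2] = 1×max(1,0) = 1×1 = 1
prod[3] = max(1×2, 2×1) = 2
prod[4] = max(1×3, 2×2, 3×1) = 4
prod[5] = max(1×4, 2×3, 3×2, 4×1) = 6
prod[6] = max(1×6, 2×4, 3×3, 4×2, 5×1) = 9
prod[7] = max(1×9, 2×6, 3×4, 4×3, 5×2, 6×1) = 12
prod[8] = max(1×12, 2×9, 3×6, …, 6×2, 7×1) = 18
prod[9] = max(1×18, 2×12, 3×9, …, 7×2, 8×1) = 27
prod[10] = max(1×27, 2×18, 3×12, …, 8×2, 9×1) = 36
prod[11] = max(1×36, 2×27, 3×18, …, 9×2, 10×1) = 54
prod[12] = max(1×54, 2×36, 3×27, …, 10×2, 11×1) = 81
One optimal split: 3 + 3 + 3 + 3; product 3×3×3×3 = 81.

81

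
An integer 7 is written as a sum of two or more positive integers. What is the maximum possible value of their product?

Define P[k] = max over 1≤i<k of i · max(k−i, P[k−i]); the inner max lets the remainder stay uncut if that's better.
P[2] = 1·max(1,0) = 1·1 = 1
P[3] = 1·max(2,1) = 1·2 = 2
P[4] = 2·max(2,1) = 2·2 = 4
P[5] = 2·max(3,2) = 2·3 = 6
P[6] = 3·max(3,2) = 3·3 = 9
P[7] = 2·max(5,6) = 2·6 = 12
One optimal split: 3 + 2 + 2; product 3·2·2 = 12.

12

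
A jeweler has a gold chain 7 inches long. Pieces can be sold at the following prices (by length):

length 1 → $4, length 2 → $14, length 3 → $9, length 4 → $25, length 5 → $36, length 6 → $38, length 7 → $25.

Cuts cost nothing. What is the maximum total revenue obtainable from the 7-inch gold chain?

Let best[k] be the best obtainable value from length k. For each k, try every first piece i and keep the best of price[i] + best[k−i].
best[1] = 4
best[2] = 14
best[3] = 18  (first piece 1, then best[2]=14)
best[4] = 28  (first piece 2, then best[2]=14)
best[5] = 36
best[6] = 42  (first piece 2, then best[4]=28)
best[7] = 50  (first piece 2, then best[5]=36)
One optimal cutting: 5 + 2 → $36 + $14 = $50.

50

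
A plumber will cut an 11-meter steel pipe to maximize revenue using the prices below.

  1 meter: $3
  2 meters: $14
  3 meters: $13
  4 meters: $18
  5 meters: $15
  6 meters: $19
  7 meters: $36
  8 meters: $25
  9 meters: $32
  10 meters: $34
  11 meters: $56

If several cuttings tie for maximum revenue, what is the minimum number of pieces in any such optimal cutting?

6

Consider every possible first cut. r[k] is the best of p[i]+r[k−i] over all sellable i≤k.
r[1] = 3
r[2] = max(3+3, 14+0) = 14
r[3] = max(3+14, 14+3, 13+0) = 17
r[4] = max(3+17, 14+14, 13+3, 18+0) = 28
r[5] = max(3+28, 14+17, 13+14, 18+3, 15+0) = 31
r[6] = max(3+31, 14+28, 13+17, 18+14, 15+3, 19+0) = 42
r[7] = max(3+42, 14+31, 13+28, …, 19+3, 36+0) = 45
r[8] = max(3+45, 14+42, 13+31, …, 36+3, 25+0) = 56
r[9] = max(3+56, 14+45, 13+42, …, 25+3, 32+0) = 59
r[10] = max(3+59, 14+56, 13+45, …, 32+3, 34+0) = 70
r[11] = max(3+70, 14+59, 13+56, …, 34+3, 56+0) = 73
Maximum revenue is $73.
Now minimize piece count subject to staying optimal: for each k, pieces[k] = 1 + min over i with p[i]+r[k−i]=r[k] of pieces[k−i].
pieces[8] = 4
pieces[9] = 5
pieces[10] = 5
pieces[11] = 6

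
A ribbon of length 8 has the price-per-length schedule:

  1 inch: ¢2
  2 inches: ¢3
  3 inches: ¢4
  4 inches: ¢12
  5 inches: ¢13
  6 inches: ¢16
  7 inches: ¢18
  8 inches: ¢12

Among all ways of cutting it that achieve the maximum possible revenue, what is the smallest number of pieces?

2

Let r[k] be the best obtainable value from length k. For each k, try every first piece i and keep the best of price[i] + r[k−i].
r[1] = 2
r[2] = max(2+2, 3+0) = 4
r[3] = max(2+4, 3+2, 4+0) = 6
r[4] = max(2+6, 3+4, 4+2, 12+0) = 12
r[5] = max(2+12, 3+6, 4+4, 12+2, 13+0) = 14
r[6] = max(2+14, 3+12, 4+6, 12+4, 13+2, 16+0) = 16
r[7] = max(2+16, 3+14, 4+12, …, 16+2, 18+0) = 18
r[8] = max(2+18, 3+16, 4+14, …, 18+2, 12+0) = 24
Maximum revenue is ¢24.
Now minimize piece count subject to staying optimal: for each k, pieces[k] = 1 + min over i with p[i]+r[k−i]=r[k] of pieces[k−i].
pieces[5] = 2
pieces[6] = 1
pieces[7] = 1
pieces[8] = 2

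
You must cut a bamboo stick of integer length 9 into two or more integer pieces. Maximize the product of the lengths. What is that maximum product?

27

Define g[k] = max over 1≤i<k of i · max(k−i, g[k−i]); the inner max lets the remainder stay uncut if that's better.
g[2] = 1·max(1,0) = 1·1 = 1
g[3] = max(1·2, 2·1) = 2
g[4] = max(1·3, 2·2, 3·1) = 4
g[5] = max(1·4, 2·3, 3·2, 4·1) = 6
g[6] = max(1·6, 2·4, 3·3, 4·2, 5·1) = 9
g[7] = max(1·9, 2·6, 3·4, 4·3, 5·2, 6·1) = 12
g[8] = max(1·12, 2·9, 3·6, …, 6·2, 7·1) = 18
g[9] = max(1·18, 2·12, 3·9, …, 7·2, 8·1) = 27
One optimal split: 3 + 3 + 3; product 3·3·3 = 27.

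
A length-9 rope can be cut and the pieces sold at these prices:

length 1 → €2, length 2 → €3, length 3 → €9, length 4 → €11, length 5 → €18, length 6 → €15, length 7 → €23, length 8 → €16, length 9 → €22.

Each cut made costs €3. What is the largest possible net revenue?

Consider every possible first cut. v[k] is the best of p[i]+v[k−i] over all sellable i≤k, charging 3 whenever i<k.
v[1] = 2
v[2] = 3
v[3] = 9
v[4] = 11
v[5] = 18
v[6] = 17  (first piece 1, then v[5]=18)
v[7] = 23
v[8] = 24  (first piece 3, then v[5]=18)
v[9] = 26  (first piece 4, then v[5]=18)
One optimal plan: pieces 5 + 4 (1 cut) → €29 − €3 = €26.

26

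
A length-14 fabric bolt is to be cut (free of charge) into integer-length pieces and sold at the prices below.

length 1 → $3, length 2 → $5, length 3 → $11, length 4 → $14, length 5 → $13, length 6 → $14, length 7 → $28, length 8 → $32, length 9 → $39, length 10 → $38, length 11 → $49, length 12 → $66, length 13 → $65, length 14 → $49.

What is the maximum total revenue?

72

Let r[k] be the best obtainable value from length k. For each k, try every first piece i and keep the best of price[i] + r[k−i].
r[1] = 3
r[2] = 6  (first piece 1, then r[1]=3)
r[3] = 11
r[4] = 14  (first piece 1, then r[3]=11)
r[5] = 17  (first piece 1, then r[4]=14)
r[6] = 22  (first piece 3, then r[3]=11)
r[7] = 28
r[8] = 32
r[9] = 39
r[10] = 42  (first piece 1, then r[9]=39)
r[11] = 49
r[12] = 66
r[13] = 69  (first piece 1, then r[12]=66)
r[14] = 72  (first piece 1, then r[13]=69)
One optimal cutting: 12 + 1 + 1 → $66 + $3 + $3 = $72.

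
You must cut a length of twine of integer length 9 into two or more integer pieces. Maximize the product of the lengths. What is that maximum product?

Let f[k] be the best product for length k (with at least one cut). For each first piece i, the rest contributes max(k−i, f[k−i]).
f[2] = 1*max(1,0) = 1*1 = 1
f[3] = 1*max(2,1) = 1*2 = 2
f[4] = 2*max(2,1) = 2*2 = 4
f[5] = 2*max(3,2) = 2*3 = 6
f[6] = 3*max(3,2) = 3*3 = 9
f[7] = 2*max(5,6) = 2*6 = 12
f[8] = 2*max(6,9) = 2*9 = 18
f[9] = 3*max(6,9) = 3*9 = 27
One optimal split: 3 + 3 + 3; product 3*3*3 = 27.

27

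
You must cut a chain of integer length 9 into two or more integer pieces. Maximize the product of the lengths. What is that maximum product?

Fill prod[k] for k=2..9: at each k try every first piece i and multiply by the better of (k−i) uncut or prod[k−i].
Small cases: prod[2]=1, prod[3]=2, prod[4]=4.
prod[5] = max(1×4, 2×3, 3×2, 4×1) = 6
prod[6] = max(1×6, 2×4, 3×3, 4×2, 5×1) = 9
prod[7] = max(1×9, 2×6, 3×4, 4×3, 5×2, 6×1) = 12
prod[8] = max(1×12, 2×9, 3×6, …, 6×2, 7×1) = 18
prod[9] = max(1×18, 2×12, 3×9, …, 7×2, 8×1) = 27
One optimal split: 3 + 3 + 3; product 3×3×3 = 27.

27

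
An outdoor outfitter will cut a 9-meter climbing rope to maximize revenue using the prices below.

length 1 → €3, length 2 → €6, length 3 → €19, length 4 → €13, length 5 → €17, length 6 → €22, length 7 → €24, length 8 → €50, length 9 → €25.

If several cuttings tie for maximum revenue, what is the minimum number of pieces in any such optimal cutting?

3

Build r[k] bottom-up: r[k] = max over allowed piece i of (p[i] + r[k−i]).
r[1] = 3
r[2] = max(3+3, 6+0) = 6
r[3] = max(3+6, 6+3, 19+0) = 19
r[4] = max(3+19, 6+6, 19+3, 13+0) = 22
r[5] = max(3+22, 6+19, 19+6, 13+3, 17+0) = 25
r[6] = max(3+25, 6+22, 19+19, 13+6, 17+3, 22+0) = 38
r[7] = max(3+38, 6+25, 19+22, …, 22+3, 24+0) = 41
r[8] = max(3+41, 6+38, 19+25, …, 24+3, 50+0) = 50
r[9] = max(3+50, 6+41, 19+38, …, 50+3, 25+0) = 57
Maximum revenue is €57.
Now minimize piece count subject to staying optimal: for each k, pieces[k] = 1 + min over i with p[i]+r[k−i]=r[k] of pieces[k−i].
pieces[6] = 2
pieces[7] = 3
pieces[8] = 1
pieces[9] = 3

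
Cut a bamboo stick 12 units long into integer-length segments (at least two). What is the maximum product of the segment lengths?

81

Let prod[k] be the best product for length k (with at least one cut). For each first piece i, the rest contributes max(k−i, prod[k−i]).
Small cases: prod[2]=1, prod[3]=2, prod[4]=4, prod[5]=6, prod[6]=9, prod[7]=12.
prod[8] = max(1×12, 2×9, 3×6, …, 6×2, 7×1) = 18
prod[9] = max(1×18, 2×12, 3×9, …, 7×2, 8×1) = 27
prod[10] = max(1×27, 2×18, 3×12, …, 8×2, 9×1) = 36
prod[11] = max(1×36, 2×27, 3×18, …, 9×2, 10×1) = 54
prod[12] = max(1×54, 2×36, 3×27, …, 10×2, 11×1) = 81
One optimal split: 3 + 3 + 3 + 3; product 3×3×3×3 = 81.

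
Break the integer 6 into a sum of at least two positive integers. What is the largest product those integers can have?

Define g[k] = max over 1≤i<k of i · max(k−i, g[k−i]); the inner max lets the remainder stay uncut if that's better.
g[2] = 1·max(1,0) = 1·1 = 1
g[3] = 1·max(2,1) = 1·2 = 2
g[4] = 2·max(2,1) = 2·2 = 4
g[5] = 2·max(3,2) = 2·3 = 6
g[6] = 3·max(3,2) = 3·3 = 9
One optimal split: 3 + 3; product 3·3 = 9.

9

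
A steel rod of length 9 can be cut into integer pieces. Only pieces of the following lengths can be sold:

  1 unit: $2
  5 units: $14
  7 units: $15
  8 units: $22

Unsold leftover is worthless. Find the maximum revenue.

Let best[k] be the best obtainable value from length k. For each k, try every first piece i and keep the best of price[i] + best[k−i].
best[1] = 2
best[2] = 4  (first piece 1, then best[1]=2)
best[3] = 6  (first piece 1, then best[2]=4)
best[4] = 8  (first piece 1, then best[3]=6)
best[5] = max(2+8, 14+0) = 14
best[6] = max(2+14, 14+2) = 16
best[7] = max(2+16, 14+4, 15+0) = 18
best[8] = max(2+18, 14+6, 15+2, 22+0) = 22
best[9] = max(2+22, 14+8, 15+4, 22+2) = 24
One optimal cutting: 8 + 1 → $24.

24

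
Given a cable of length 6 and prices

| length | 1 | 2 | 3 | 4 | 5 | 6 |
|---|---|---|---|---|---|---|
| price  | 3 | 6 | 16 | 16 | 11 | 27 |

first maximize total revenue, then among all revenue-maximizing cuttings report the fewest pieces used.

2

Let r[k] be the best obtainable value from length k. For each k, try every first piece i and keep the best of price[i] + r[k−i].
r[1] = 3
r[2] = 6  (first piece 1, then r[1]=3)
r[3] = 16
r[4] = 19  (first piece 1, then r[3]=16)
r[5] = 22  (first piece 1, then r[4]=19)
r[6] = 32  (first piece 3, then r[3]=16)
Maximum revenue is €32.
Now minimize piece count subject to staying optimal: for each k, pieces[k] = 1 + min over i with p[i]+r[k−i]=r[k] of pieces[k−i].
pieces[3] = 1
pieces[4] = 2
pieces[5] = 2
pieces[6] = 2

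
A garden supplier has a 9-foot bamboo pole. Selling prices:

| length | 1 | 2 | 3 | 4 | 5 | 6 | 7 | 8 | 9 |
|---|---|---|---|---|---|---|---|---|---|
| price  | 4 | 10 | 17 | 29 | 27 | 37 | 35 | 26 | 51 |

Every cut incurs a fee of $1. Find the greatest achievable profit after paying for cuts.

60

Consider every possible first cut. v[k] is the best of p[i]+v[k−i] over all sellable i≤k, charging 1 whenever i<k.
v[1] = 4
v[2] = max(4+4-1, 10+0) = 10
v[3] = max(4+10-1, 10+4-1, 17+0) = 17
v[4] = max(4+17-1, 10+10-1, 17+4-1, 29+0) = 29
v[5] = max(4+29-1, 10+17-1, 17+10-1, 29+4-1, 27+0) = 32
v[6] = max(4+32-1, 10+29-1, 17+17-1, 29+10-1, 27+4-1, 37+0) = 38
v[7] = max(4+38-1, 10+32-1, 17+29-1, …, 37+4-1, 35+0) = 45
v[8] = max(4+45-1, 10+38-1, 17+32-1, …, 35+4-1, 26+0) = 57
v[9] = max(4+57-1, 10+45-1, 17+38-1, …, 26+4-1, 51+0) = 60
One optimal plan: pieces 4 + 4 + 1 (2 cuts) → $62 − $2 = $60.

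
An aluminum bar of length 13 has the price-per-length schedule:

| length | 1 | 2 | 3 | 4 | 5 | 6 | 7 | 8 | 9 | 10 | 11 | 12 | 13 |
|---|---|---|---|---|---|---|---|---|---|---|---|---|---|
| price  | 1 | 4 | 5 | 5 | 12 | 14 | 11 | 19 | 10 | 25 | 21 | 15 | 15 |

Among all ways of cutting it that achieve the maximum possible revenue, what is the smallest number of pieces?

Let r[k] be the best obtainable value from length k. For each k, try every first piece i and keep the best of price[i] + r[k−i].
r[1] = 1
r[2] = 4
r[3] = 5  (first piece 1, then r[2]=4)
r[4] = 8  (first piece 2, then r[2]=4)
r[5] = 12
r[6] = 14
r[7] = 16  (first piece 2, then r[5]=12)
r[8] = 19
r[9] = 20  (first piece 1, then r[8]=19)
r[10] = 25
r[11] = 26  (first piece 1, then r[10]=25)
r[12] = 29  (first piece 2, then r[10]=25)
r[13] = 31  (first piece 5, then r[8]=19)
Maximum revenue is $31.
Now minimize piece count subject to staying optimal: for each k, pieces[k] = 1 + min over i with p[i]+r[k−i]=r[k] of pieces[k−i].
pieces[10] = 1
pieces[11] = 2
pieces[12] = 2
pieces[13] = 2

2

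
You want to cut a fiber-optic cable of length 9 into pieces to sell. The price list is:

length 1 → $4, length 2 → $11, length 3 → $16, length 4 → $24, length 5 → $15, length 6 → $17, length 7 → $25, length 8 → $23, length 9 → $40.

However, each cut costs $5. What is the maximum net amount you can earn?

42

Consider every possible first cut. r[k] is the best of p[i]+r[k−i] over all sellable i≤k, charging 5 whenever i<k.
r[1] = 4
r[2] = 11
r[3] = 16
r[4] = 24
r[5] = 23  (first piece 1, then r[4]=24)
r[6] = 30  (first piece 2, then r[4]=24)
r[7] = 35  (first piece 3, then r[4]=24)
r[8] = 43  (first piece 4, then r[4]=24)
r[9] = 42  (first piece 1, then r[8]=43)
One optimal plan: pieces 4 + 4 + 1 (2 cuts) → $52 − $10 = $42.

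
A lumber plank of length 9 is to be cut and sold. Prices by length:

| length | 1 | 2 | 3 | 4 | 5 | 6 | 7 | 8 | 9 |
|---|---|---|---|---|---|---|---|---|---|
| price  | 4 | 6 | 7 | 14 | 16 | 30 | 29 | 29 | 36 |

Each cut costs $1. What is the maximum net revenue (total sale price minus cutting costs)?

Consider every possible first cut. r[k] is the best of p[i]+r[k−i] over all sellable i≤k, charging 1 whenever i<k.
r[1] = 4
r[2] = 7  (first piece 1, then r[1]=4)
r[3] = 10  (first piece 1, then r[2]=7)
r[4] = 14
r[5] = 17  (first piece 1, then r[4]=14)
r[6] = 30
r[7] = 33  (first piece 1, then r[6]=30)
r[8] = 36  (first piece 1, then r[7]=33)
r[9] = 39  (first piece 1, then r[8]=36)
One optimal plan: pieces 6 + 1 + 1 + 1 (3 cuts) → $42 − $3 = $39.

39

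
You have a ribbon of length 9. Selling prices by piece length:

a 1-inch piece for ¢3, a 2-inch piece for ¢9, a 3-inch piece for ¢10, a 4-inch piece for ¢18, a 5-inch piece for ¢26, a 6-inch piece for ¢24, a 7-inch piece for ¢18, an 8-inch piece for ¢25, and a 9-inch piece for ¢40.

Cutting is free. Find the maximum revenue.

Consider every possible first cut. r[k] is the best of p[i]+r[k−i] over all sellable i≤k.
r[1] = 3
r[2] = max(3+3, 9+0) = 9
r[3] = max(3+9, 9+3, 10+0) = 12
r[4] = max(3+12, 9+9, 10+3, 18+0) = 18
r[5] = max(3+18, 9+12, 10+9, 18+3, 26+0) = 26
r[6] = max(3+26, 9+18, 10+12, 18+9, 26+3, 24+0) = 29
r[7] = max(3+29, 9+26, 10+18, …, 24+3, 18+0) = 35
r[8] = max(3+35, 9+29, 10+26, …, 18+3, 25+0) = 38
r[9] = max(3+38, 9+35, 10+29, …, 25+3, 40+0) = 44
One optimal cutting: 5 + 2 + 2 → ¢26 + ¢9 + ¢9 = ¢44.

44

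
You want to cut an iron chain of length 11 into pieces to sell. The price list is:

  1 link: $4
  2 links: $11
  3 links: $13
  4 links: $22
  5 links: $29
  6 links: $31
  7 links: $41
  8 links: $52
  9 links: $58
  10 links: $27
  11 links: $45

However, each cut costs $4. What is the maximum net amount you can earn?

Consider every possible first cut. net[k] is the best of p[i]+net[k−i] over all sellable i≤k, charging 4 whenever i<k.
net[1] = 4
net[2] = 11
net[3] = 13
net[4] = 22
net[5] = 29
net[6] = 31
net[7] = 41
net[8] = 52
net[9] = 58
net[10] = 59  (first piece 2, then net[8]=52)
net[11] = 65  (first piece 2, then net[9]=58)
One optimal plan: pieces 9 + 2 (1 cut) → $69 − $4 = $65.

65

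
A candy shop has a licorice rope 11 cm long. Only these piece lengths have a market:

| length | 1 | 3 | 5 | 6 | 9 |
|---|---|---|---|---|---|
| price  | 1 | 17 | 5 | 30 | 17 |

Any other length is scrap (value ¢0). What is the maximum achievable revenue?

Let best[k] be the best obtainable value from length k. For each k, try every first piece i and keep the best of price[i] + best[k−i].
best[1] = 1
best[2] = 2  (first piece 1, then best[1]=1)
best[3] = 17
best[4] = 18  (first piece 1, then best[3]=17)
best[5] = 19  (first piece 1, then best[4]=18)
best[6] = 34  (first piece 3, then best[3]=17)
best[7] = 35  (first piece 1, then best[6]=34)
best[8] = 36  (first piece 1, then best[7]=35)
best[9] = 51  (first piece 3, then best[6]=34)
best[10] = 52  (first piece 1, then best[9]=51)
best[11] = 53  (first piece 1, then best[10]=52)
One optimal cutting: 3 + 3 + 3 + 1 + 1 → ¢53.

53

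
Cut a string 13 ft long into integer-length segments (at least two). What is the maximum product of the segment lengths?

Fill m[k] for k=2..13: at each k try every first piece i and multiply by the better of (k−i) uncut or m[k−i].
m[2] = 1×max(1,0) = 1×1 = 1
m[3] = 1×max(2,1) = 1×2 = 2
m[4] = 2×max(2,1) = 2×2 = 4
m[5] = 2×max(3,2) = 2×3 = 6
m[6] = 3×max(3,2) = 3×3 = 9
m[7] = 2×max(5,6) = 2×6 = 12
m[8] = 2×max(6,9) = 2×9 = 18
m[9] = 3×max(6,9) = 3×9 = 27
m[10] = 2×max(8,18) = 2×18 = 36
m[11] = 2×max(9,27) = 2×27 = 54
m[12] = 3×max(9,27) = 3×27 = 81
m[13] = 2×max(11,54) = 2×54 = 108
One optimal split: 3 + 3 + 3 + 2 + 2; product 3×3×3×2×2 = 108.

108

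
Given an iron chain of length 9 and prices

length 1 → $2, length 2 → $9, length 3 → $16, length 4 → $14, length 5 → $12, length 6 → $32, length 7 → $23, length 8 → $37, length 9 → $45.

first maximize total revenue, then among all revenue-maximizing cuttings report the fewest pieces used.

Build r[k] bottom-up: r[k] = max over allowed piece i of (p[i] + r[k−i]).
r[1] = 2
r[2] = max(2+2, 9+0) = 9
r[3] = max(2+9, 9+2, 16+0) = 16
r[4] = max(2+16, 9+9, 16+2, 14+0) = 18
r[5] = max(2+18, 9+16, 16+9, 14+2, 12+0) = 25
r[6] = max(2+25, 9+18, 16+16, 14+9, 12+2, 32+0) = 32
r[7] = max(2+32, 9+25, 16+18, …, 32+2, 23+0) = 34
r[8] = max(2+34, 9+32, 16+25, …, 23+2, 37+0) = 41
r[9] = max(2+41, 9+34, 16+32, …, 37+2, 45+0) = 48
Maximum revenue is $48.
Now minimize piece count subject to staying optimal: for each k, pieces[k] = 1 + min over i with p[i]+r[k−i]=r[k] of pieces[k−i].
pieces[6] = 1
pieces[7] = 2
pieces[8] = 2
pieces[9] = 2

2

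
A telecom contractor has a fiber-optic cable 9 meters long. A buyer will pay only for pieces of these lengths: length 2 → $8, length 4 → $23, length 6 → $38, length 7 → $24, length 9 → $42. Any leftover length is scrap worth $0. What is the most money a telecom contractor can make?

46

Let r[k] be the best obtainable value from length k. For each k, try every first piece i and keep the best of price[i] + r[k−i].
r[1] = 0
r[2] = 8
r[3] = 8
r[4] = 23
r[5] = 23
r[6] = 38
r[7] = 38
r[8] = 46  (first piece 2, then r[6]=38)
r[9] = 46
One optimal cutting: pieces 6 + 2 with 1 meter of scrap → $46.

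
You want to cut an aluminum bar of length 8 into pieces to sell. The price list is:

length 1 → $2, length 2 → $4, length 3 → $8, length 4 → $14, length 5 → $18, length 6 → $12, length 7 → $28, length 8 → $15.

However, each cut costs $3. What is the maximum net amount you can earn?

27

Build net[k] bottom-up: net[k] = max over allowed piece i of (p[i] + net[k−i]) − 3 per cut.
net[1] = 2
net[2] = max(2+2-3, 4+0) = 4
net[3] = max(2+4-3, 4+2-3, 8+0) = 8
net[4] = max(2+8-3, 4+4-3, 8+2-3, 14+0) = 14
net[5] = max(2+14-3, 4+8-3, 8+4-3, 14+2-3, 18+0) = 18
net[6] = max(2+18-3, 4+14-3, 8+8-3, 14+4-3, 18+2-3, 12+0) = 17
net[7] = max(2+17-3, 4+18-3, 8+14-3, …, 12+2-3, 28+0) = 28
net[8] = max(2+28-3, 4+17-3, 8+18-3, …, 28+2-3, 15+0) = 27
One optimal plan: pieces 7 + 1 (1 cut) → $30 − $3 = $27.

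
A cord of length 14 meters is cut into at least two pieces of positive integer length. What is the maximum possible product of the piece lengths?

Define f[k] = max over 1≤i<k of i · max(k−i, f[k−i]); the inner max lets the remainder stay uncut if that's better.
f[2] = 1*max(1,0) = 1*1 = 1
f[3] = 1*max(2,1) = 1*2 = 2
f[4] = 2*max(2,1) = 2*2 = 4
f[5] = 2*max(3,2) = 2*3 = 6
f[6] = 3*max(3,2) = 3*3 = 9
f[7] = 2*max(5,6) = 2*6 = 12
f[8] = 2*max(6,9) = 2*9 = 18
f[9] = 3*max(6,9) = 3*9 = 27
f[10] = 2*max(8,18) = 2*18 = 36
f[11] = 2*max(9,27) = 2*27 = 54
f[12] = 3*max(9,27) = 3*27 = 81
f[13] = 2*max(11,54) = 2*54 = 108
f[14] = 2*max(12,81) = 2*81 = 162
One optimal split: 3 + 3 + 3 + 3 + 2; product 3*3*3*3*2 = 162.

162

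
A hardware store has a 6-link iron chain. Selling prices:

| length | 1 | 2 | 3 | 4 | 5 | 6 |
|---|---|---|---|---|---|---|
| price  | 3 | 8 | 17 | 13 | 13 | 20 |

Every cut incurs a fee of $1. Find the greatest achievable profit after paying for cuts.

33

Let net[k] be the best obtainable value from length k. For each k, try every first piece i and keep the best of price[i] + net[k−i] minus the 1 cut fee when i<k.
net[1] = 3
net[2] = max(3+3-1, 8+0) = 8
net[3] = max(3+8-1, 8+3-1, 17+0) = 17
net[4] = max(3+17-1, 8+8-1, 17+3-1, 13+0) = 19
net[5] = max(3+19-1, 8+17-1, 17+8-1, 13+3-1, 13+0) = 24
net[6] = max(3+24-1, 8+19-1, 17+17-1, 13+8-1, 13+3-1, 20+0) = 33
One optimal plan: pieces 3 + 3 (1 cut) → $34 − $1 = $33.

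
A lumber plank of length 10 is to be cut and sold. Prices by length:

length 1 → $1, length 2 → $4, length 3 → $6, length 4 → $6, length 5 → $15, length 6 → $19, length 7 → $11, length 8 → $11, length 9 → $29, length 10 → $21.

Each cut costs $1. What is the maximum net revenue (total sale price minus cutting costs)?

29

Consider every possible first cut. net[k] is the best of p[i]+net[k−i] over all sellable i≤k, charging 1 whenever i<k.
net[1] = 1
net[2] = max(1+1-1, 4+0) = 4
net[3] = max(1+4-1, 4+1-1, 6+0) = 6
net[4] = max(1+6-1, 4+4-1, 6+1-1, 6+0) = 7
net[5] = max(1+7-1, 4+6-1, 6+4-1, 6+1-1, 15+0) = 15
net[6] = max(1+15-1, 4+7-1, 6+6-1, 6+4-1, 15+1-1, 19+0) = 19
net[7] = max(1+19-1, 4+15-1, 6+7-1, …, 19+1-1, 11+0) = 19
net[8] = max(1+19-1, 4+19-1, 6+15-1, …, 11+1-1, 11+0) = 22
net[9] = max(1+22-1, 4+19-1, 6+19-1, …, 11+1-1, 29+0) = 29
net[10] = max(1+29-1, 4+22-1, 6+19-1, …, 29+1-1, 21+0) = 29
One optimal plan: pieces 9 + 1 (1 cut) → $30 − $1 = $29.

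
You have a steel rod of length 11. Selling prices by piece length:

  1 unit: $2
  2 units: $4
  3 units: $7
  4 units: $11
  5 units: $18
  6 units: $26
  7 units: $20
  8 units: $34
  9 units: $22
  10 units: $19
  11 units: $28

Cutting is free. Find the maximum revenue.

Let R[k] be the best obtainable value from length k. For each k, try every first piece i and keep the best of price[i] + R[k−i].
R[1] = 2
R[2] = max(2+2, 4+0) = 4
R[3] = max(2+4, 4+2, 7+0) = 7
R[4] = max(2+7, 4+4, 7+2, 11+0) = 11
R[5] = max(2+11, 4+7, 7+4, 11+2, 18+0) = 18
R[6] = max(2+18, 4+11, 7+7, 11+4, 18+2, 26+0) = 26
R[7] = max(2+26, 4+18, 7+11, …, 26+2, 20+0) = 28
R[8] = max(2+28, 4+26, 7+18, …, 20+2, 34+0) = 34
R[9] = max(2+34, 4+28, 7+26, …, 34+2, 22+0) = 36
R[10] = max(2+36, 4+34, 7+28, …, 22+2, 19+0) = 38
R[11] = max(2+38, 4+36, 7+34, …, 19+2, 28+0) = 44
One optimal cutting: 6 + 5 → $26 + $18 = $44.

44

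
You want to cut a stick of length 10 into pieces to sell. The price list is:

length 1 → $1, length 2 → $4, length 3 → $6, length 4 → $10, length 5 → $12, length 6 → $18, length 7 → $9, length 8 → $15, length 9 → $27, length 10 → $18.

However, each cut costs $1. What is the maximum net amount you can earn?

27

Build v[k] bottom-up: v[k] = max over allowed piece i of (p[i] + v[k−i]) − 1 per cut.
v[1] = 1
v[2] = 4
v[3] = 6
v[4] = 10
v[5] = 12
v[6] = 18
v[7] = 18  (first piece 1, then v[6]=18)
v[8] = 21  (first piece 2, then v[6]=18)
v[9] = 27
v[10] = 27  (first piece 1, then v[9]=27)
One optimal plan: pieces 9 + 1 (1 cut) → $28 − $1 = $27.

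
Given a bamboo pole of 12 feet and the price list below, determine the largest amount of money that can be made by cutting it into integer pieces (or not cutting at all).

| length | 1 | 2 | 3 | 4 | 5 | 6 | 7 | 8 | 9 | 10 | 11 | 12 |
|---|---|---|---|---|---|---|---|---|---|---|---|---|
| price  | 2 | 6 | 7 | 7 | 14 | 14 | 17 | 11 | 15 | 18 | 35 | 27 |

Build R[k] bottom-up: R[k] = max over allowed piece i of (p[i] + R[k−i]).
R[1] = 2
R[2] = max(2+2, 6+0) = 6
R[3] = max(2+6, 6+2, 7+0) = 8
R[4] = max(2+8, 6+6, 7+2, 7+0) = 12
R[5] = max(2+12, 6+8, 7+6, 7+2, 14+0) = 14
R[6] = max(2+14, 6+12, 7+8, 7+6, 14+2, 14+0) = 18
R[7] = max(2+18, 6+14, 7+12, …, 14+2, 17+0) = 20
R[8] = max(2+20, 6+18, 7+14, …, 17+2, 11+0) = 24
R[9] = max(2+24, 6+20, 7+18, …, 11+2, 15+0) = 26
R[10] = max(2+26, 6+24, 7+20, …, 15+2, 18+0) = 30
R[11] = max(2+30, 6+26, 7+24, …, 18+2, 35+0) = 35
R[12] = max(2+35, 6+30, 7+26, …, 35+2, 27+0) = 37
One optimal cutting: 11 + 1 → $35 + $2 = $37.

37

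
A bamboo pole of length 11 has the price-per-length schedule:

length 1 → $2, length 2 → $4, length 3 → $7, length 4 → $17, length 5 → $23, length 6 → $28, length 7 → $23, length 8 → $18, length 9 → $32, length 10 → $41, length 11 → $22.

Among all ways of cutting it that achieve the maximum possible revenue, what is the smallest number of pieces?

Consider every possible first cut. r[k] is the best of p[i]+r[k−i] over all sellable i≤k.
r[1] = 2
r[2] = 4  (first piece 1, then r[1]=2)
r[3] = 7
r[4] = 17
r[5] = 23
r[6] = 28
r[7] = 30  (first piece 1, then r[6]=28)
r[8] = 34  (first piece 4, then r[4]=17)
r[9] = 40  (first piece 4, then r[5]=23)
r[10] = 46  (first piece 5, then r[5]=23)
r[11] = 51  (first piece 5, then r[6]=28)
Maximum revenue is $51.
Now minimize piece count subject to staying optimal: for each k, pieces[k] = 1 + min over i with p[i]+r[k−i]=r[k] of pieces[k−i].
pieces[8] = 2
pieces[9] = 2
pieces[10] = 2
pieces[11] = 2

2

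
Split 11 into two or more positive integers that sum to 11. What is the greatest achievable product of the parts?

Define P[k] = max over 1≤i<k of i · max(k−i, P[k−i]); the inner max lets the remainder stay uncut if that's better.
P[2] = 1*max(1,0) = 1*1 = 1
P[3] = 1*max(2,1) = 1*2 = 2
P[4] = 2*max(2,1) = 2*2 = 4
P[5] = 2*max(3,2) = 2*3 = 6
P[6] = 3*max(3,2) = 3*3 = 9
P[7] = 2*max(5,6) = 2*6 = 12
P[8] = 2*max(6,9) = 2*9 = 18
P[9] = 3*max(6,9) = 3*9 = 27
P[10] = 2*max(8,18) = 2*18 = 36
P[11] = 2*max(9,27) = 2*27 = 54
One optimal split: 3 + 3 + 3 + 2; product 3*3*3*2 = 54.

54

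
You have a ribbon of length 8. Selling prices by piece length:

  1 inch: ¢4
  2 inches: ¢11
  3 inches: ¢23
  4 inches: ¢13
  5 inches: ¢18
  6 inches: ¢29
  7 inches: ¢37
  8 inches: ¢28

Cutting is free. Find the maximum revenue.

57

Let v[k] be the best obtainable value from length k. For each k, try every first piece i and keep the best of price[i] + v[k−i].
v[1] = 4
v[2] = max(4+4, 11+0) = 11
v[3] = max(4+11, 11+4, 23+0) = 23
v[4] = max(4+23, 11+11, 23+4, 13+0) = 27
v[5] = max(4+27, 11+23, 23+11, 13+4, 18+0) = 34
v[6] = max(4+34, 11+27, 23+23, 13+11, 18+4, 29+0) = 46
v[7] = max(4+46, 11+34, 23+27, …, 29+4, 37+0) = 50
v[8] = max(4+50, 11+46, 23+34, …, 37+4, 28+0) = 57
One optimal cutting: 3 + 3 + 2 → ¢23 + ¢23 + ¢11 = ¢57.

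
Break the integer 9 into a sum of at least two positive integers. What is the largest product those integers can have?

27

Fill g[k] for k=2..9: at each k try every first piece i and multiply by the better of (k−i) uncut or g[k−i].
g[2] = 1*max(1,0) = 1*1 = 1
g[3] = 1*max(2,1) = 1*2 = 2
g[4] = 2*max(2,1) = 2*2 = 4
g[5] = 2*max(3,2) = 2*3 = 6
g[6] = 3*max(3,2) = 3*3 = 9
g[7] = 2*max(5,6) = 2*6 = 12
g[8] = 2*max(6,9) = 2*9 = 18
g[9] = 3*max(6,9) = 3*9 = 27
One optimal split: 3 + 3 + 3; product 3*3*3 = 27.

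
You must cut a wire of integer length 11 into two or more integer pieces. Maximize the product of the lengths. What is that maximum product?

Define f[k] = max over 1≤i<k of i · max(k−i, f[k−i]); the inner max lets the remainder stay uncut if that's better.
f[2] = 1×max(1,0) = 1×1 = 1
f[3] = 1×max(2,1) = 1×2 = 2
f[4] = 2×max(2,1) = 2×2 = 4
f[5] = 2×max(3,2) = 2×3 = 6
f[6] = 3×max(3,2) = 3×3 = 9
f[7] = 2×max(5,6) = 2×6 = 12
f[8] = 2×max(6,9) = 2×9 = 18
f[9] = 3×max(6,9) = 3×9 = 27
f[10] = 2×max(8,18) = 2×18 = 36
f[11] = 2×max(9,27) = 2×27 = 54
One optimal split: 3 + 3 + 3 + 2; product 3×3×3×2 = 54.

54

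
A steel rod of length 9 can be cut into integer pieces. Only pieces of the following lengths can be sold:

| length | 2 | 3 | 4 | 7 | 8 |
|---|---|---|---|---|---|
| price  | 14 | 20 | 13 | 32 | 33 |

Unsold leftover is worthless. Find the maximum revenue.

Build best[k] bottom-up: best[k] = max over allowed piece i of (p[i] + best[k−i]).
best[1] = 0
best[2] = 14
best[3] = 20
best[4] = 28  (first piece 2, then best[2]=14)
best[5] = 34  (first piece 2, then best[3]=20)
best[6] = 42  (first piece 2, then best[4]=28)
best[7] = 48  (first piece 2, then best[5]=34)
best[8] = 56  (first piece 2, then best[6]=42)
best[9] = 62  (first piece 2, then best[7]=48)
One optimal cutting: 3 + 2 + 2 + 2 → $62.

62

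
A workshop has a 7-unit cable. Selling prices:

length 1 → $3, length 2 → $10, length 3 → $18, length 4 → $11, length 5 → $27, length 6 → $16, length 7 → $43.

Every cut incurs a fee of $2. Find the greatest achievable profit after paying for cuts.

Consider every possible first cut. r[k] is the best of p[i]+r[k−i] over all sellable i≤k, charging 2 whenever i<k.
r[1] = 3
r[2] = max(3+3-2, 10+0) = 10
r[3] = max(3+10-2, 10+3-2, 18+0) = 18
r[4] = max(3+18-2, 10+10-2, 18+3-2, 11+0) = 19
r[5] = max(3+19-2, 10+18-2, 18+10-2, 11+3-2, 27+0) = 27
r[6] = max(3+27-2, 10+19-2, 18+18-2, 11+10-2, 27+3-2, 16+0) = 34
r[7] = max(3+34-2, 10+27-2, 18+19-2, …, 16+3-2, 43+0) = 43
Best is to make no cuts and sell whole for $43.

43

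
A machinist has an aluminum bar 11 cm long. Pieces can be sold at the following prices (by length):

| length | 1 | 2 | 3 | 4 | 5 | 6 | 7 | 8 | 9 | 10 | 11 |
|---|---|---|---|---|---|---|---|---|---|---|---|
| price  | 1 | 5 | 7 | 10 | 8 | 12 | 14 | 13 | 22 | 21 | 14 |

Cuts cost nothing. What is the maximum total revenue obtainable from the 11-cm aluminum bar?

Build v[k] bottom-up: v[k] = max over allowed piece i of (p[i] + v[k−i]).
v[1] = 1
v[2] = max(1+1, 5+0) = 5
v[3] = max(1+5, 5+1, 7+0) = 7
v[4] = max(1+7, 5+5, 7+1, 10+0) = 10
v[5] = max(1+10, 5+7, 7+5, 10+1, 8+0) = 12
v[6] = max(1+12, 5+10, 7+7, 10+5, 8+1, 12+0) = 15
v[7] = max(1+15, 5+12, 7+10, …, 12+1, 14+0) = 17
v[8] = max(1+17, 5+15, 7+12, …, 14+1, 13+0) = 20
v[9] = max(1+20, 5+17, 7+15, …, 13+1, 22+0) = 22
v[10] = max(1+22, 5+20, 7+17, …, 22+1, 21+0) = 25
v[11] = max(1+25, 5+22, 7+20, …, 21+1, 14+0) = 27
One optimal cutting: 3 + 2 + 2 + 2 + 2 → $7 + $5 + $5 + $5 + $5 = $27.

27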